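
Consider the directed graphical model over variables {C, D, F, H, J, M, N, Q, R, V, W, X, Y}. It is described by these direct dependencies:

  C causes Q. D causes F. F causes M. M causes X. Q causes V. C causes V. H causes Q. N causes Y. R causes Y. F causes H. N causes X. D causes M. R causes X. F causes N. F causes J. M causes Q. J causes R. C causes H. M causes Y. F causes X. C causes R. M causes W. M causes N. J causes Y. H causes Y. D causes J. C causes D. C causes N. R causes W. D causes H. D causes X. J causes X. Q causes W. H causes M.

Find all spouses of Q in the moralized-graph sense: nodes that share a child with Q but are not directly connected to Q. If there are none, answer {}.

Children of Q: V, W.
  parents(V) \ {Q} = {C}.
  W's other parents are M, R.
Excluding nodes already adjacent to Q (C, H, M, V, W), the co-parent-only contribution is {R}.

{R}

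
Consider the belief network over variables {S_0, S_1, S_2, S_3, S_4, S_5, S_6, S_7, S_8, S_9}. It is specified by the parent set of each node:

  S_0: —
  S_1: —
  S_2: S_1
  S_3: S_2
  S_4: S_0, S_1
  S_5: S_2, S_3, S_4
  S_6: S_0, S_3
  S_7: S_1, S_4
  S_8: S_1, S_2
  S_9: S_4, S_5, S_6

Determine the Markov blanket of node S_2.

Parents of S_2: S_1.
Children of S_2: S_3, S_5, S_8.
Co-parents of S_2 (other parents of its children):
  S_3: —
  S_5: S_3, S_4
  S_8: S_1
MB(S_2) = {S_1, S_3, S_4, S_5, S_8}.

{S_1, S_3, S_4, S_5, S_8}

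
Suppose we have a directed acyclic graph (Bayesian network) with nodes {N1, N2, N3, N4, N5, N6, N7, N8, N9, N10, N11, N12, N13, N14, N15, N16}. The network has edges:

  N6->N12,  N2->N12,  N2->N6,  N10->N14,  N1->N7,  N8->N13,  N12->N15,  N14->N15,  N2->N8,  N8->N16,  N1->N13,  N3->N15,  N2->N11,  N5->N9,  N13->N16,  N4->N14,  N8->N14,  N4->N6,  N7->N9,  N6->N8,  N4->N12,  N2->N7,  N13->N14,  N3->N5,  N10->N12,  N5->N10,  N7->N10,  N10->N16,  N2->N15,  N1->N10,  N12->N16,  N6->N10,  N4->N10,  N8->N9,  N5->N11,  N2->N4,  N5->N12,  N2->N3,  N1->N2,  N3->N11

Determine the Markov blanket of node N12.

{N2, N3, N4, N5, N6, N8, N10, N13, N14, N15, N16}

Pa(N12) = {N2, N4, N5, N6, N10}.
Children of N12: N15, N16.
Parents of each child, excluding N12:
  N15's other parents are N2, N3, N14.
  N16's other parents are N8, N10, N13.
MB(N12) = {N2, N3, N4, N5, N6, N8, N10, N13, N14, N15, N16}.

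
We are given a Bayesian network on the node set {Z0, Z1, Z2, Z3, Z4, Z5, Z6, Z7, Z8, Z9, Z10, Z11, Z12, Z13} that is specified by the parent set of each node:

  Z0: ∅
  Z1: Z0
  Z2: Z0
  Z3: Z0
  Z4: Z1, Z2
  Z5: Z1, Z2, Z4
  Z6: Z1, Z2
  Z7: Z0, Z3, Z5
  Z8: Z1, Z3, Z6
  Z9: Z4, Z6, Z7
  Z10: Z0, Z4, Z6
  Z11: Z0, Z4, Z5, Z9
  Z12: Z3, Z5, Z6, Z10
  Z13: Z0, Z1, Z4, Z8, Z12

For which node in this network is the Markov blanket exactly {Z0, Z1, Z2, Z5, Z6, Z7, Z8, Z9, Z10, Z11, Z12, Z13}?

The target node must have every member of {Z0, Z1, Z2, Z5, Z6, Z7, Z8, Z9, Z10, Z11, Z12, Z13} as a parent, child, or co-parent, and no others.
Parents of Z4: Z1, Z2; children: Z5, Z9, Z10, Z11, Z13; co-parents: Z0, Z1, Z2, Z5, Z6, Z7, Z8, Z9, Z12.
These exactly cover the given set, so the node is Z4.

Z4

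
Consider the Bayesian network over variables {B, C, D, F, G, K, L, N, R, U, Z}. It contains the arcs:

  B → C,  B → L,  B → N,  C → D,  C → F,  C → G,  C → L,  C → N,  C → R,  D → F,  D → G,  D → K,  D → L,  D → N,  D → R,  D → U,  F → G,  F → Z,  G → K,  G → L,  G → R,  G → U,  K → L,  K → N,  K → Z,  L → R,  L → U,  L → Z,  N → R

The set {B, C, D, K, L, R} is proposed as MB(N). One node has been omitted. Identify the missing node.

A node's Markov blanket = Pa ∪ Ch ∪ (parents of Ch other than the node itself).
N has parents B, C, D, K.
Children of N: R.
Co-parents of N (other parents of its children):
  R's other parents are C, D, G, L.
MB(N) = {B, C, D, G, K, L, R}.
Comparing with the claimed set, G is missing.

G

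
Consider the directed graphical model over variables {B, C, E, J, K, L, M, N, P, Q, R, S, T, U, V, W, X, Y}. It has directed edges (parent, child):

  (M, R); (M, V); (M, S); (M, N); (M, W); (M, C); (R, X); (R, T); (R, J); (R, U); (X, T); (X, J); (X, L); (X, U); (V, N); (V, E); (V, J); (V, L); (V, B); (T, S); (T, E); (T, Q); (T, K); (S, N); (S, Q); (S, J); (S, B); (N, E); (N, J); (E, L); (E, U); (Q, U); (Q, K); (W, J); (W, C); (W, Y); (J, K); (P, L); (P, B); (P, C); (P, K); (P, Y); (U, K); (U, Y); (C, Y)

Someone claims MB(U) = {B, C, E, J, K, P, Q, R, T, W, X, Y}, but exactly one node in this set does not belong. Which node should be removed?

B

The Markov blanket of a node is its parents, its children, and the other parents of its children.
U has parents E, Q, R, X.
U has children K, Y.
Other parents of U's children:
  K's other parents are J, P, Q, T.
  Y's other parents are C, P, W.
MB(U) = {C, E, J, K, P, Q, R, T, W, X, Y}.
B is neither a parent, child, nor co-parent of U, so it does not belong.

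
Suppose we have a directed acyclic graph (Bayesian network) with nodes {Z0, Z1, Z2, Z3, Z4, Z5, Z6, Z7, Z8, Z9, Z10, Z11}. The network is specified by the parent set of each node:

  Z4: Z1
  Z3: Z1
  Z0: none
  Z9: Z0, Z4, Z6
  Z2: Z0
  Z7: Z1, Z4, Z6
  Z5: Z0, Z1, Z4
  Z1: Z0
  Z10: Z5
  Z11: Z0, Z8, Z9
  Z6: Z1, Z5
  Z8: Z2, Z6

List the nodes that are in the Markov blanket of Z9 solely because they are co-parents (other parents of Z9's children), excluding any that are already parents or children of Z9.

{Z8}

Children of Z9: Z11.
  parents(Z11) \ {Z9} = {Z0, Z8}.
Excluding nodes already adjacent to Z9 (Z0, Z4, Z6, Z11), the co-parent-only contribution is {Z8}.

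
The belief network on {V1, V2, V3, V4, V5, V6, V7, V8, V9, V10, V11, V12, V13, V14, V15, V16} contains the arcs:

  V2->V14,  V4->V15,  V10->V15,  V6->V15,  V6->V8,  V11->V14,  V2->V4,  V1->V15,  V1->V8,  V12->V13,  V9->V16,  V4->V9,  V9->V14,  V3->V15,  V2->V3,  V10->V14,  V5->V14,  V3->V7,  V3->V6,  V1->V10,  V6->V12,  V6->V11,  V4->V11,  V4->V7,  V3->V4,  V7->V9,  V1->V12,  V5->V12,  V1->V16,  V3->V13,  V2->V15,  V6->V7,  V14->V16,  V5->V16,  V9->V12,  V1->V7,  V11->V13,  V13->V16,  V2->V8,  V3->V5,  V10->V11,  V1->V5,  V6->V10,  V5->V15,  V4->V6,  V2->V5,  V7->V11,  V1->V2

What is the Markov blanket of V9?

V9's parents: V4, V7.
V9's children: V12, V14, V16.
Other parents of V9's children:
  V12 also has parents V1, V5, V6.
  V14 also has parents V2, V5, V10, V11.
  V16 also has parents V1, V5, V13, V14.
MB(V9) = {V1, V2, V4, V5, V6, V7, V10, V11, V12, V13, V14, V16}.

{V1, V2, V4, V5, V6, V7, V10, V11, V12, V13, V14, V16}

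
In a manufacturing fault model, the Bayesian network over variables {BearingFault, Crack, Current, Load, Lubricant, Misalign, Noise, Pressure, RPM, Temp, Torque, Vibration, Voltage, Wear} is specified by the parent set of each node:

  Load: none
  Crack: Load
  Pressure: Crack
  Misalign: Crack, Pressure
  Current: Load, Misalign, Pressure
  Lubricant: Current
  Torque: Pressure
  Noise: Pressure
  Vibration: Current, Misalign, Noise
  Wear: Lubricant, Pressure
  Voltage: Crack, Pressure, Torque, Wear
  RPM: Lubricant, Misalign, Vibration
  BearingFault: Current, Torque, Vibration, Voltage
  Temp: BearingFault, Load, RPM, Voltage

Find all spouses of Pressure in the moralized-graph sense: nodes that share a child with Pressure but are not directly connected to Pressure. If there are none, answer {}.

{Load, Lubricant}

Children of Pressure: Current, Misalign, Noise, Torque, Voltage, Wear.
  parents(Misalign) \ {Pressure} = {Crack}.
  parents(Current) \ {Pressure} = {Load, Misalign}.
  Torque: no additional parents.
  Noise: no additional parents.
  Wear's other parent is Lubricant.
  Voltage's other parents are Crack, Torque, Wear.
Excluding nodes already adjacent to Pressure (Crack, Current, Misalign, Noise, Torque, Voltage, Wear), the co-parent-only contribution is {Load, Lubricant}.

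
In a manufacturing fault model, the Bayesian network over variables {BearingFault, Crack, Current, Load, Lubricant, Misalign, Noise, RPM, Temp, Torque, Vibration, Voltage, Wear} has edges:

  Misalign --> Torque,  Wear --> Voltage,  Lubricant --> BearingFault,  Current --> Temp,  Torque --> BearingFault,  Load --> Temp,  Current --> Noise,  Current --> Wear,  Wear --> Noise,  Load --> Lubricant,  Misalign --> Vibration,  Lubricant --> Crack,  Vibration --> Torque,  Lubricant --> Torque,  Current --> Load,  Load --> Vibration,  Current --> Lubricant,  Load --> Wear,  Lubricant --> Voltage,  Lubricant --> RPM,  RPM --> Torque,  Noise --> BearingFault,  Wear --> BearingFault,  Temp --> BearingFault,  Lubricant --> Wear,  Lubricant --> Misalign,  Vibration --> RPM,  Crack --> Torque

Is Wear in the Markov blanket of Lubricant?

Wear is a child of Lubricant.
So Wear ∈ MB(Lubricant).

Yes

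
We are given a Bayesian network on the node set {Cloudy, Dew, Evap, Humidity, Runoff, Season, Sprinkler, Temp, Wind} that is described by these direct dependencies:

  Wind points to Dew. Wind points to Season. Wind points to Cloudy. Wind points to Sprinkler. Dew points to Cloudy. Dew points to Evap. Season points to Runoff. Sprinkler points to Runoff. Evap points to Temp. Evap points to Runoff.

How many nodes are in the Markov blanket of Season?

Parents of Season: Wind.
Children of Season: Runoff.
Parents of each child, excluding Season:
  parents(Runoff) \ {Season} = {Evap, Sprinkler}.
MB(Season) = {Evap, Runoff, Sprinkler, Wind}, which has 4 nodes.

4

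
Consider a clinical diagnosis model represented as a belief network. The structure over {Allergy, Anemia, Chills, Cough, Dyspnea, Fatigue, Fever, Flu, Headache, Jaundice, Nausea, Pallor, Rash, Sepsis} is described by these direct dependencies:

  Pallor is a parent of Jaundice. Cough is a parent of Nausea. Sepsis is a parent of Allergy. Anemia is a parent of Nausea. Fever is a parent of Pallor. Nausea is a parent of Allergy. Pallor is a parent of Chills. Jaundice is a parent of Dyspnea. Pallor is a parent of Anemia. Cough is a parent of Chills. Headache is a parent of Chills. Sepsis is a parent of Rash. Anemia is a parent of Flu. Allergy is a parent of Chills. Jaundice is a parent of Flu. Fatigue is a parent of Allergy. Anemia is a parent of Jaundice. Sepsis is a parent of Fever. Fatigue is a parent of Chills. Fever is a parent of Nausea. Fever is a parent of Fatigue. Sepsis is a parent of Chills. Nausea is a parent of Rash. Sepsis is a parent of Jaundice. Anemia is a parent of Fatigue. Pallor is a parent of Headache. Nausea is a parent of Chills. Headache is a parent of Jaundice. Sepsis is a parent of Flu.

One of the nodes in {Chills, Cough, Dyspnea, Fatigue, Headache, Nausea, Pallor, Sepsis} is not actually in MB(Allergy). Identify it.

Recall MB(v) = parents ∪ children ∪ spouses, where spouses are the other parents of v's children.
Children of Allergy: Chills.
Pa(Allergy) = {Fatigue, Nausea, Sepsis}.
Co-parents of Allergy (other parents of its children):
  Chills also has parents Cough, Fatigue, Headache, Nausea, Pallor, Sepsis.
MB(Allergy) = {Chills, Cough, Fatigue, Headache, Nausea, Pallor, Sepsis}.
Dyspnea is neither a parent, child, nor co-parent of Allergy, so it does not belong.

Dyspnea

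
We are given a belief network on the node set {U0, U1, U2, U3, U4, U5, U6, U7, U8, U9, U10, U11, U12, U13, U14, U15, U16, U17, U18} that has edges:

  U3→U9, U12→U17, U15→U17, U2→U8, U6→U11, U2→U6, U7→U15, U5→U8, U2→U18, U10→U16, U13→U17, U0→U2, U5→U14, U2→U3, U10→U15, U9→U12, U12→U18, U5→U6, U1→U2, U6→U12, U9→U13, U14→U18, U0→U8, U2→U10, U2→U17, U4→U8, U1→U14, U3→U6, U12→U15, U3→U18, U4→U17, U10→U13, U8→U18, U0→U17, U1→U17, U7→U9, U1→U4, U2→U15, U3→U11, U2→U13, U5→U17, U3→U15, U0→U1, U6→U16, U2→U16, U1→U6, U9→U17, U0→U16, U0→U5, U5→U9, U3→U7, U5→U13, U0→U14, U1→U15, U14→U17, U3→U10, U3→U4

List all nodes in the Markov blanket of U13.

The Markov blanket of a node is its parents, its children, and the other parents of its children.
U13 has parents U2, U5, U9, U10.
U13 has child U17.
Other parents of U13's children:
  parents(U17) \ {U13} = {U0, U1, U2, U4, U5, U9, U12, U14, U15}.
So the Markov blanket of U13 is {U0, U1, U2, U4, U5, U9, U10, U12, U14, U15, U17}.

{U0, U1, U2, U4, U5, U9, U10, U12, U14, U15, U17}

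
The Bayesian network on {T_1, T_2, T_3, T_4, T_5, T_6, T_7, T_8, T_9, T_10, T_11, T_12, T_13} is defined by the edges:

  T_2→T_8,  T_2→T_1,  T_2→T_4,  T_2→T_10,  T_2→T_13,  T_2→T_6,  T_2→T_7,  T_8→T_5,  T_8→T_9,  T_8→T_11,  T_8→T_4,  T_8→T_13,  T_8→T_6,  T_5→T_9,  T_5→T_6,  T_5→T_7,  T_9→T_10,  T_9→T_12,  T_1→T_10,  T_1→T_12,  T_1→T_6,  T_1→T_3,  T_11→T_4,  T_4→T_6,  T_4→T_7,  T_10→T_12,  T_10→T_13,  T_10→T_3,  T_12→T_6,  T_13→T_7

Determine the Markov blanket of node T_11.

{T_2, T_4, T_8}

Parents of T_11: T_8.
T_11 has child T_4.
For each child, the remaining parents (spouses of T_11):
  T_4: T_2, T_8
MB(T_11) = {T_2, T_4, T_8}.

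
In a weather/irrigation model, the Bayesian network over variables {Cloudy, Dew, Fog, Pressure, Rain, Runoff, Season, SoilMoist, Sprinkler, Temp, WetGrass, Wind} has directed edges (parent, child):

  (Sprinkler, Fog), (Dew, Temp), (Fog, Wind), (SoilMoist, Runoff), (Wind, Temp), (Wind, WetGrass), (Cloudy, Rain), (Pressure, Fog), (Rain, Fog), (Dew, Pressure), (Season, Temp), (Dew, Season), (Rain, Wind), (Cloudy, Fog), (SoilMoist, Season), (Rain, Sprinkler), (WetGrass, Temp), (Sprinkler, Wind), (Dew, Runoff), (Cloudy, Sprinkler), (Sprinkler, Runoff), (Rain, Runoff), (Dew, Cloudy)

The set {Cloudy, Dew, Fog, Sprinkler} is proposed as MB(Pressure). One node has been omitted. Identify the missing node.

Rain

By definition, MB(Pressure) is built from Pressure's parents, Pressure's children, and the co-parents of Pressure.
Pressure has child Fog.
Pressure's parents: Dew.
Parents of each child, excluding Pressure:
  Fog: Cloudy, Rain, Sprinkler
MB(Pressure) = {Cloudy, Dew, Fog, Rain, Sprinkler}.
Comparing with the claimed set, Rain is missing.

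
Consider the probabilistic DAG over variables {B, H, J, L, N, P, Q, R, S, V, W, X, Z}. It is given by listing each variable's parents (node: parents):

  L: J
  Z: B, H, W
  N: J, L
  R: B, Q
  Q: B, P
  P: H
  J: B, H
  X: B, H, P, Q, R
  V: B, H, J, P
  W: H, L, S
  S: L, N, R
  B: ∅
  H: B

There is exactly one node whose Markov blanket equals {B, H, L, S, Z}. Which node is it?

W

The target node must have every member of {B, H, L, S, Z} as a parent, child, or co-parent, and no others.
Parents of W: H, L, S; children: Z; co-parents: B, H.
These exactly cover the given set, so the node is W.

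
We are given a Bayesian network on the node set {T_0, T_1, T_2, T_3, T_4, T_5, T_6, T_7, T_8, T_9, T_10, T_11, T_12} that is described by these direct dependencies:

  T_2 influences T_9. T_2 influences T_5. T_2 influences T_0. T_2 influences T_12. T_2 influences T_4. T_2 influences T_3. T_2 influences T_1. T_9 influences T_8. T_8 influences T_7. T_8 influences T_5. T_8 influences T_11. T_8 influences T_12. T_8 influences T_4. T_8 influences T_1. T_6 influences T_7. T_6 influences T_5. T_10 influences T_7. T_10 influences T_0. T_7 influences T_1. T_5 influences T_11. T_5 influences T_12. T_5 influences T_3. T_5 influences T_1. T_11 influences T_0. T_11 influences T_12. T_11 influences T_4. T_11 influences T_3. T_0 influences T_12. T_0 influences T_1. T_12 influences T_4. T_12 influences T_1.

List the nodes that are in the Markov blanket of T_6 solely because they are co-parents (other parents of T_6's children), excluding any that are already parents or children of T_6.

Children of T_6: T_5, T_7.
  T_7: T_8, T_10
  T_5: T_2, T_8
Excluding nodes already adjacent to T_6 (T_5, T_7), the co-parent-only contribution is {T_2, T_8, T_10}.

{T_2, T_8, T_10}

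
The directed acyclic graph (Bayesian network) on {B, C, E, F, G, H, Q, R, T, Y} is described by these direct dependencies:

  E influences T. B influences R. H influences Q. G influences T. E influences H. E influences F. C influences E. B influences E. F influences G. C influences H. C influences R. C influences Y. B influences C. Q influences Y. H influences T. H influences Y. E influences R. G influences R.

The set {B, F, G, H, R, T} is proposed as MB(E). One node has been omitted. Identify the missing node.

Recall MB(v) = parents ∪ children ∪ spouses, where spouses are the other parents of v's children.
E's parents: B, C.
Ch(E) = {F, H, R, T}.
Co-parents of E (other parents of its children):
  F has no other parent.
  H's other parent is C.
  R's other parents are B, C, G.
  parents(T) \ {E} = {G, H}.
MB(E) = {B, C, F, G, H, R, T}.
Comparing with the claimed set, C is missing.

C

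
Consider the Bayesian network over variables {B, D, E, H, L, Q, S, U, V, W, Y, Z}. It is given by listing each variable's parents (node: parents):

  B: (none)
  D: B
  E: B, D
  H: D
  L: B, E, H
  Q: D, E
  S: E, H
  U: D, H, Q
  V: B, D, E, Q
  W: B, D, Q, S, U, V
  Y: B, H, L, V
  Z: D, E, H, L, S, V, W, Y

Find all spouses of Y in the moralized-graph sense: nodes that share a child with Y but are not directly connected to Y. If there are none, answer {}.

{D, E, S, W}

Children of Y: Z.
  Z also has parents D, E, H, L, S, V, W.
Excluding nodes already adjacent to Y (B, H, L, V, Z), the co-parent-only contribution is {D, E, S, W}.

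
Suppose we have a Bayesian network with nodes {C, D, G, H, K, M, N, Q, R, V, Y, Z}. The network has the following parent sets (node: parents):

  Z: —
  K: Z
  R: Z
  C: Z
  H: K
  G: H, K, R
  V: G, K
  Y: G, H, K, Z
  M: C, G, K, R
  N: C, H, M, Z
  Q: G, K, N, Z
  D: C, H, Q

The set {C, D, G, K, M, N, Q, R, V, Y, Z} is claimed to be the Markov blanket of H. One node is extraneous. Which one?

Recall MB(v) = parents ∪ children ∪ spouses, where spouses are the other parents of v's children.
H's parents: K.
Ch(H) = {D, G, N, Y}.
For each child, the remaining parents (spouses of H):
  G's other parents are K, R.
  Y's other parents are G, K, Z.
  parents(N) \ {H} = {C, M, Z}.
  D's other parents are C, Q.
MB(H) = {C, D, G, K, M, N, Q, R, Y, Z}.
V is neither a parent, child, nor co-parent of H, so it does not belong.

V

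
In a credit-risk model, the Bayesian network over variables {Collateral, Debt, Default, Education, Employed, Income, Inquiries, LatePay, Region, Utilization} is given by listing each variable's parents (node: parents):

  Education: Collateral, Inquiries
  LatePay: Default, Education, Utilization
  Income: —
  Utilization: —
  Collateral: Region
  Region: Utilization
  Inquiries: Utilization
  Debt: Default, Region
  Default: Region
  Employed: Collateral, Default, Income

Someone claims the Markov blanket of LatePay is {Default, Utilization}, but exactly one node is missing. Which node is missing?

LatePay has parents Default, Education, Utilization.
Children of LatePay: none.
LatePay has no children, so there are no co-parents.
MB(LatePay) = {Default, Education, Utilization}.
Comparing with the claimed set, Education is missing.

Education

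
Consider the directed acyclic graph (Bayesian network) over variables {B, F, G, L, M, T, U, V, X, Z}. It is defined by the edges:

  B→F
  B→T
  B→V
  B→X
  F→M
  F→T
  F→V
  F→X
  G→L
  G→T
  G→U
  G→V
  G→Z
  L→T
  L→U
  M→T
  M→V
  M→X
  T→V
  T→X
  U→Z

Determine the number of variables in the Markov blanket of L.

Ch(L) = {T, U}.
Pa(L) = {G}.
For each child, the remaining parents (spouses of L):
  T also has parents B, F, G, M.
  U also has parent G.
MB(L) = {B, F, G, M, T, U}, which has 6 nodes.

6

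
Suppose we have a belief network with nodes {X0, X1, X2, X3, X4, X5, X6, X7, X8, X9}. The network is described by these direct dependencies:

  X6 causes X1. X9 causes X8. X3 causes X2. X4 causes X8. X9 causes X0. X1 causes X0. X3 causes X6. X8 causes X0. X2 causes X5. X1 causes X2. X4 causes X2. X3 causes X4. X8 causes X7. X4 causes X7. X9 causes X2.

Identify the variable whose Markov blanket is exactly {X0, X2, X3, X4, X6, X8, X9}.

X1

The target node must have every member of {X0, X2, X3, X4, X6, X8, X9} as a parent, child, or co-parent, and no others.
Parents of X1: X6; children: X0, X2; co-parents: X3, X4, X8, X9.
These exactly cover the given set, so the node is X1.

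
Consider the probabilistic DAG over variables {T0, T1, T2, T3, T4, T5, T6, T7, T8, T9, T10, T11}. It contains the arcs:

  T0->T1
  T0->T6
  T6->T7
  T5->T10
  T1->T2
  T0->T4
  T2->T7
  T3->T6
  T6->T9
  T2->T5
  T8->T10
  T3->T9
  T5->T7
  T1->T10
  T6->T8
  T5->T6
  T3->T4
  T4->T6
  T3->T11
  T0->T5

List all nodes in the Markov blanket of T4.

The Markov blanket of a node is its parents, its children, and the other parents of its children.
T4 has parents T0, T3.
T4 has child T6.
Co-parents of T4 (other parents of its children):
  T6's other parents are T0, T3, T5.
MB(T4) = {T0, T3, T5, T6}.

{T0, T3, T5, T6}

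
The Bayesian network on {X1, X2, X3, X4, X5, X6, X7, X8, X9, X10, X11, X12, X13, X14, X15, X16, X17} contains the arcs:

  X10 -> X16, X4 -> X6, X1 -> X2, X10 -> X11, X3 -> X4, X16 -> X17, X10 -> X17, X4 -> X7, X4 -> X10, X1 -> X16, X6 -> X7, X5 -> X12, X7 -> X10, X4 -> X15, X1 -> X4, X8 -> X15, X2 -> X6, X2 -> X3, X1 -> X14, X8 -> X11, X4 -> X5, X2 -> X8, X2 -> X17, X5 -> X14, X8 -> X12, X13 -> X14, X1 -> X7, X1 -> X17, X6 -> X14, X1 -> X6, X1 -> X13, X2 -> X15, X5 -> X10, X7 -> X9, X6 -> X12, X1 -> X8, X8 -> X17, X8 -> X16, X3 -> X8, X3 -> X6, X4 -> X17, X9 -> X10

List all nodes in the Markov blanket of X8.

{X1, X2, X3, X4, X5, X6, X10, X11, X12, X15, X16, X17}

A node's Markov blanket = Pa ∪ Ch ∪ (parents of Ch other than the node itself).
Children of X8: X11, X12, X15, X16, X17.
X8's parents: X1, X2, X3.
For each child, the remaining parents (spouses of X8):
  X11: X10
  X12: X5, X6
  X15: X2, X4
  X16: X1, X10
  X17: X1, X2, X4, X10, X16
So the Markov blanket of X8 is {X1, X2, X3, X4, X5, X6, X10, X11, X12, X15, X16, X17}.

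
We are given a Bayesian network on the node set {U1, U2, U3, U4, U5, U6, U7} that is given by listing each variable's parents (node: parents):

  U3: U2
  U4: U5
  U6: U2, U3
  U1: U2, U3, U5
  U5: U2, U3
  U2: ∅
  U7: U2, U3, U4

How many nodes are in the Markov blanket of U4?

4

Pa(U4) = {U5}.
Ch(U4) = {U7}.
Other parents of U4's children:
  U7: U2, U3
MB(U4) = {U2, U3, U5, U7}, which has 4 nodes.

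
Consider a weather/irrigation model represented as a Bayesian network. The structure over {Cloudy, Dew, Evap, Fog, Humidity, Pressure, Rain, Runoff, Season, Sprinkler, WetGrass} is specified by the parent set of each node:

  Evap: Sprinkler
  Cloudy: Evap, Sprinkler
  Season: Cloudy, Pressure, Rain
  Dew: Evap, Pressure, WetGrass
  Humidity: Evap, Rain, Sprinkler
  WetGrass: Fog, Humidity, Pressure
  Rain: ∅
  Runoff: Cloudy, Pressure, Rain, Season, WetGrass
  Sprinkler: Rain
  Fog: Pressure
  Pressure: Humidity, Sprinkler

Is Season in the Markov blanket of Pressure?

Season is a child of Pressure.
So Season ∈ MB(Pressure).

Yes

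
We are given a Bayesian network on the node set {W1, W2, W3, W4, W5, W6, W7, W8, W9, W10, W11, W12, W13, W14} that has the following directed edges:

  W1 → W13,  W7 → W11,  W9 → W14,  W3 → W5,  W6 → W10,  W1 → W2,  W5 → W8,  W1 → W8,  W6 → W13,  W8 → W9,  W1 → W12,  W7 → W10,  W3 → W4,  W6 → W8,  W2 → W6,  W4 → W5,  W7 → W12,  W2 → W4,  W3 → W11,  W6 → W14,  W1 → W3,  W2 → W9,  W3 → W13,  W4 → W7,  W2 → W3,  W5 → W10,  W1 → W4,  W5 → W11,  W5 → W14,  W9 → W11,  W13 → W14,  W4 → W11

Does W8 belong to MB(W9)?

Yes

W8 is a parent of W9.
So W8 ∈ MB(W9).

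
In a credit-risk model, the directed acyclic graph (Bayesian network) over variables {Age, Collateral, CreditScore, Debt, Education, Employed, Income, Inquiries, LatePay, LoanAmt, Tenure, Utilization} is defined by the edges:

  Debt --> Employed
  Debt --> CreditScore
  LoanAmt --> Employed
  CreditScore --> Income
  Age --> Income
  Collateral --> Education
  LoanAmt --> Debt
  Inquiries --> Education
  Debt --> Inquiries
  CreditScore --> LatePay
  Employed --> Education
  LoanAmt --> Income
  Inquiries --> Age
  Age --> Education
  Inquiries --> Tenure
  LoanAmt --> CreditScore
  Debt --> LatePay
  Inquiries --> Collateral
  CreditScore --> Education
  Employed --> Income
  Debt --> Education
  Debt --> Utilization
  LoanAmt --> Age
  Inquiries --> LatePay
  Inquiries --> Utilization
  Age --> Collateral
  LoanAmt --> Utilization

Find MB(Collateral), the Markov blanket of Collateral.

{Age, CreditScore, Debt, Education, Employed, Inquiries}

Collateral's parents: Age, Inquiries.
Children of Collateral: Education.
Parents of each child, excluding Collateral:
  Education: Age, CreditScore, Debt, Employed, Inquiries
Taking the union gives {Age, CreditScore, Debt, Education, Employed, Inquiries}.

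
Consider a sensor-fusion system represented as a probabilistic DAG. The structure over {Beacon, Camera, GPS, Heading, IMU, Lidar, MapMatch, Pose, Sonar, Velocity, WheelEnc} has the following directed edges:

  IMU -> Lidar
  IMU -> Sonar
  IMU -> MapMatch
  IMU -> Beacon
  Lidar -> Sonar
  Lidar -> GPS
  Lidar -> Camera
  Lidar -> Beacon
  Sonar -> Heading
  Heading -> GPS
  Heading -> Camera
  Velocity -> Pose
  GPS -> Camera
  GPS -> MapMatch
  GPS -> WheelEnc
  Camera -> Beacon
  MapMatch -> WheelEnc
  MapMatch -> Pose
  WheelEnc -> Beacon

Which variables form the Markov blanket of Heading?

{Camera, GPS, Lidar, Sonar}

The Markov blanket of a node is its parents, its children, and the other parents of its children.
Pa(Heading) = {Sonar}.
Children of Heading: Camera, GPS.
Parents of each child, excluding Heading:
  GPS's other parent is Lidar.
  parents(Camera) \ {Heading} = {GPS, Lidar}.
MB(Heading) = {Camera, GPS, Lidar, Sonar}.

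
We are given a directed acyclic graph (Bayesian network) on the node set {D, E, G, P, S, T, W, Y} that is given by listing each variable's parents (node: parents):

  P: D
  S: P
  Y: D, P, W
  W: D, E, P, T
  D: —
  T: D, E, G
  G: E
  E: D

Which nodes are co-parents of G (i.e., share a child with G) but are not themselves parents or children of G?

{D}

Children of G: T.
  parents(T) \ {G} = {D, E}.
Excluding nodes already adjacent to G (E, T), the co-parent-only contribution is {D}.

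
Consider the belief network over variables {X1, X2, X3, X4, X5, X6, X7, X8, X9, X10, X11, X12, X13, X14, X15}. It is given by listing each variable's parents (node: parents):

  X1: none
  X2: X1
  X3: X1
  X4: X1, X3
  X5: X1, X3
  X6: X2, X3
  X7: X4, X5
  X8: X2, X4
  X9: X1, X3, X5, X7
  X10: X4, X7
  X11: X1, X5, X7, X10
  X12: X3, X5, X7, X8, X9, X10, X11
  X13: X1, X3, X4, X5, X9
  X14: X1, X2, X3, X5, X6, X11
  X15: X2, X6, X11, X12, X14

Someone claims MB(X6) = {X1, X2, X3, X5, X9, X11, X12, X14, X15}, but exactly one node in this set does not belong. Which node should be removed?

A node's Markov blanket = Pa ∪ Ch ∪ (parents of Ch other than the node itself).
X6's children: X14, X15.
Parents of X6: X2, X3.
Other parents of X6's children:
  X14's other parents are X1, X2, X3, X5, X11.
  X15 also has parents X2, X11, X12, X14.
MB(X6) = {X1, X2, X3, X5, X11, X12, X14, X15}.
X9 is neither a parent, child, nor co-parent of X6, so it does not belong.

X9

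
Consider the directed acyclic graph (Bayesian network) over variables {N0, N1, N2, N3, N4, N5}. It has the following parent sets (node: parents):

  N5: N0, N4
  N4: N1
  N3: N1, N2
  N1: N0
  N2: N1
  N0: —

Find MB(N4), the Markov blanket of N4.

Parents of N4: N1.
N4 has child N5.
Other parents of N4's children:
  N5: N0
Taking the union gives {N0, N1, N5}.

{N0, N1, N5}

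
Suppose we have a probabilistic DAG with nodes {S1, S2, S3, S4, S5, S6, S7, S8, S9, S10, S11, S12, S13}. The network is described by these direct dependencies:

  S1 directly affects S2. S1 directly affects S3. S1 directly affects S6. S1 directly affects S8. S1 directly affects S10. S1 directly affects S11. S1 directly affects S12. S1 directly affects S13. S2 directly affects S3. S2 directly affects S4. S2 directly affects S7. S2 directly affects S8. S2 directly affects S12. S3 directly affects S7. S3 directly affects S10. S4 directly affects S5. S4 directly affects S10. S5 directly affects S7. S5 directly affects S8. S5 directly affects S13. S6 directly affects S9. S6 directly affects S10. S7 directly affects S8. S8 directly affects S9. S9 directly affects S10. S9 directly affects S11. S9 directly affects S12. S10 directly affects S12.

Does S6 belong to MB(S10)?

S6 is a parent of S10.
So S6 ∈ MB(S10).

Yes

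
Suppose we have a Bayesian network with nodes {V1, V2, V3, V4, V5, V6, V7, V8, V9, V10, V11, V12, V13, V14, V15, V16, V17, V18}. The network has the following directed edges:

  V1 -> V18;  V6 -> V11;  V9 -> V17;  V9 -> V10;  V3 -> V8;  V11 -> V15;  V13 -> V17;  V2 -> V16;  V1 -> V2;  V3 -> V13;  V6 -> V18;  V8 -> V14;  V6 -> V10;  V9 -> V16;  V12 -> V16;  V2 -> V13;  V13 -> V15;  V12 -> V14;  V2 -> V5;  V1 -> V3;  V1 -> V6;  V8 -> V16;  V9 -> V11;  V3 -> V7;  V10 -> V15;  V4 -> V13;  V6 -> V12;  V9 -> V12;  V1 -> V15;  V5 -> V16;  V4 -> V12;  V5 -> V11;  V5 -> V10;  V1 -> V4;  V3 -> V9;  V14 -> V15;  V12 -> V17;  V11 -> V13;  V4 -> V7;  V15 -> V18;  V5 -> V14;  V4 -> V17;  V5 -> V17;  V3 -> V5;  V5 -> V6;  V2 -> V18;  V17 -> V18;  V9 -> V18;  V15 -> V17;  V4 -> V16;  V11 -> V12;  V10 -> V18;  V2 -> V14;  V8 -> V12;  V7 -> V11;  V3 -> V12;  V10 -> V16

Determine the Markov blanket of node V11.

{V1, V2, V3, V4, V5, V6, V7, V8, V9, V10, V12, V13, V14, V15}

Recall MB(v) = parents ∪ children ∪ spouses, where spouses are the other parents of v's children.
V11's children: V12, V13, V15.
V11's parents: V5, V6, V7, V9.
For each child, the remaining parents (spouses of V11):
  V12: V3, V4, V6, V8, V9
  V13: V2, V3, V4
  V15: V1, V10, V13, V14
MB(V11) = {V1, V2, V3, V4, V5, V6, V7, V8, V9, V10, V12, V13, V14, V15}.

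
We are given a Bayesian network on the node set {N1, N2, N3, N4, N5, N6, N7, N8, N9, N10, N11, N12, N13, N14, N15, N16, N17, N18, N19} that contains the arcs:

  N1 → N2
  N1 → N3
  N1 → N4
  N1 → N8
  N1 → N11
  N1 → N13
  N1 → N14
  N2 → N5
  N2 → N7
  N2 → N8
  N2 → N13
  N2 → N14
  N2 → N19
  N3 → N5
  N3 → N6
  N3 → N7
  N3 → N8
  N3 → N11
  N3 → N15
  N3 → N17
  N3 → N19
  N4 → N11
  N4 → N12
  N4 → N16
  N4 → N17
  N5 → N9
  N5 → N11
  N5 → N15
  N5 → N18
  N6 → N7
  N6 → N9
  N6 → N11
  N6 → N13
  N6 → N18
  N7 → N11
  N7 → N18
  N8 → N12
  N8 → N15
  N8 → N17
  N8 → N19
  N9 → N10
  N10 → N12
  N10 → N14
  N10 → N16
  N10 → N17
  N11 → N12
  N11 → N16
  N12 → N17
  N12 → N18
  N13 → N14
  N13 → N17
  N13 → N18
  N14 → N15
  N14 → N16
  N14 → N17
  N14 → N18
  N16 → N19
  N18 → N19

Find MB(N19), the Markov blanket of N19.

{N2, N3, N8, N16, N18}

A node's Markov blanket = Pa ∪ Ch ∪ (parents of Ch other than the node itself).
N19's children: none.
N19 has parents N2, N3, N8, N16, N18.
N19 has no children, so there are no co-parents.
Union: {N2, N3, N8, N16, N18} ∪ {} ∪ {} = {N2, N3, N8, N16, N18}.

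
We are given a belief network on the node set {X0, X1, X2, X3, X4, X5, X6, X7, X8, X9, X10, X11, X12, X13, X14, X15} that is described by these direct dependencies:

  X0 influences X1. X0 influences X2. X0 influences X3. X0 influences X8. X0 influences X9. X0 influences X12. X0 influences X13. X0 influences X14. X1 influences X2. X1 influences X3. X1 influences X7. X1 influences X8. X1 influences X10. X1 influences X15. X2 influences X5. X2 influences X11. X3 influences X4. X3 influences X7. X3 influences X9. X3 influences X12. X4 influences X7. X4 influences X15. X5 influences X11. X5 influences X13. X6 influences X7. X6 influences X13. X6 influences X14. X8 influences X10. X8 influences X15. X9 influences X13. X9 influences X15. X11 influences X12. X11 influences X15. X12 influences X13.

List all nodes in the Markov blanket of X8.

X8's parents: X0, X1.
Ch(X8) = {X10, X15}.
Other parents of X8's children:
  X10: X1
  X15: X1, X4, X9, X11
So the Markov blanket of X8 is {X0, X1, X4, X9, X10, X11, X15}.

{X0, X1, X4, X9, X10, X11, X15}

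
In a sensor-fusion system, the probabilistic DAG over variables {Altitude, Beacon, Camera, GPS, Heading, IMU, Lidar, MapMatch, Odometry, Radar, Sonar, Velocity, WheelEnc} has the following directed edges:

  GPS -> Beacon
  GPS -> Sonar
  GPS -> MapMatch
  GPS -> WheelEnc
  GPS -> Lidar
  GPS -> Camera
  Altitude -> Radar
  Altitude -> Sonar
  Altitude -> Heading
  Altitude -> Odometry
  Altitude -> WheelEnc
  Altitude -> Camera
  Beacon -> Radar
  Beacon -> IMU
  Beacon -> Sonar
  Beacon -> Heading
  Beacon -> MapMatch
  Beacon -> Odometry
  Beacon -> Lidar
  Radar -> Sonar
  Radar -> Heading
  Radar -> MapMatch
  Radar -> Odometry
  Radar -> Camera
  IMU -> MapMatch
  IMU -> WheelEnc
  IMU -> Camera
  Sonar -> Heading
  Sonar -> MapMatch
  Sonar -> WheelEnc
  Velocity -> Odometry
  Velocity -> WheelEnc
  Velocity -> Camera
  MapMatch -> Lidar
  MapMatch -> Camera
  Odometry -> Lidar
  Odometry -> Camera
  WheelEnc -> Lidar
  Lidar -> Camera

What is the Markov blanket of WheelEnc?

By definition, MB(WheelEnc) is built from WheelEnc's parents, WheelEnc's children, and the co-parents of WheelEnc.
WheelEnc's children: Lidar.
WheelEnc has parents Altitude, GPS, IMU, Sonar, Velocity.
Other parents of WheelEnc's children:
  Lidar: Beacon, GPS, MapMatch, Odometry
Taking the union gives {Altitude, Beacon, GPS, IMU, Lidar, MapMatch, Odometry, Sonar, Velocity}.

{Altitude, Beacon, GPS, IMU, Lidar, MapMatch, Odometry, Sonar, Velocity}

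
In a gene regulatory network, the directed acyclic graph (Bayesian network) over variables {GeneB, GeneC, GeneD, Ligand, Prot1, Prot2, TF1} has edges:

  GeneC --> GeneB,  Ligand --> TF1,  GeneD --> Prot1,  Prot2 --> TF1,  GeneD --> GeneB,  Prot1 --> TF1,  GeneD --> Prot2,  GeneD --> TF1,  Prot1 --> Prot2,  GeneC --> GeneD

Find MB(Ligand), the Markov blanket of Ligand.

Ligand's parents: none.
Children of Ligand: TF1.
For each child, the remaining parents (spouses of Ligand):
  TF1 also has parents GeneD, Prot1, Prot2.
Taking the union gives {GeneD, Prot1, Prot2, TF1}.

{GeneD, Prot1, Prot2, TF1}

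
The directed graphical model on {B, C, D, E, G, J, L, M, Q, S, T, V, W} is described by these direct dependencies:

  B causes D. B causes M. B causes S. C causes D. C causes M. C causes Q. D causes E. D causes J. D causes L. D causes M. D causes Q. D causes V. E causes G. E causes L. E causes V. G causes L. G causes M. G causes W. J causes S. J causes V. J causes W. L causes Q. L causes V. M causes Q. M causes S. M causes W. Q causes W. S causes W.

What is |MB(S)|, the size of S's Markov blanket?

A node's Markov blanket = Pa ∪ Ch ∪ (parents of Ch other than the node itself).
S has parents B, J, M.
S has child W.
For each child, the remaining parents (spouses of S):
  W's other parents are G, J, M, Q.
MB(S) = {B, G, J, M, Q, W}, which has 6 nodes.

6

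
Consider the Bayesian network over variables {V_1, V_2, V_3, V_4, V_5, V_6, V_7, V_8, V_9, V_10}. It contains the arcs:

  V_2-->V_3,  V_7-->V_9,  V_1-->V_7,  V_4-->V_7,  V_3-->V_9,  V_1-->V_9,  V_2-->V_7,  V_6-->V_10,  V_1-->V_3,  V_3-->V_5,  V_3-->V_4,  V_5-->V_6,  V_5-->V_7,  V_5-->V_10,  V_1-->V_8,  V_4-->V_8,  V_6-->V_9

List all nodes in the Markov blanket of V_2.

Pa(V_2) = {}.
V_2 has children V_3, V_7.
Parents of each child, excluding V_2:
  V_3's other parent is V_1.
  V_7's other parents are V_1, V_4, V_5.
Union: {} ∪ {V_3, V_7} ∪ {V_1, V_4, V_5} = {V_1, V_3, V_4, V_5, V_7}.

{V_1, V_3, V_4, V_5, V_7}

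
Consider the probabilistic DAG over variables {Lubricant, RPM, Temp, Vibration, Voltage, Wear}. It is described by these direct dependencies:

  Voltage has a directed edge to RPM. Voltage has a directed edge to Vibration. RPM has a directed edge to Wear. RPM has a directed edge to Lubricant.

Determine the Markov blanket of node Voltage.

Voltage's parents: none.
Children of Voltage: RPM, Vibration.
Parents of each child, excluding Voltage:
  RPM has no other parent.
  Vibration: no additional parents.
MB(Voltage) = {RPM, Vibration}.

{RPM, Vibration}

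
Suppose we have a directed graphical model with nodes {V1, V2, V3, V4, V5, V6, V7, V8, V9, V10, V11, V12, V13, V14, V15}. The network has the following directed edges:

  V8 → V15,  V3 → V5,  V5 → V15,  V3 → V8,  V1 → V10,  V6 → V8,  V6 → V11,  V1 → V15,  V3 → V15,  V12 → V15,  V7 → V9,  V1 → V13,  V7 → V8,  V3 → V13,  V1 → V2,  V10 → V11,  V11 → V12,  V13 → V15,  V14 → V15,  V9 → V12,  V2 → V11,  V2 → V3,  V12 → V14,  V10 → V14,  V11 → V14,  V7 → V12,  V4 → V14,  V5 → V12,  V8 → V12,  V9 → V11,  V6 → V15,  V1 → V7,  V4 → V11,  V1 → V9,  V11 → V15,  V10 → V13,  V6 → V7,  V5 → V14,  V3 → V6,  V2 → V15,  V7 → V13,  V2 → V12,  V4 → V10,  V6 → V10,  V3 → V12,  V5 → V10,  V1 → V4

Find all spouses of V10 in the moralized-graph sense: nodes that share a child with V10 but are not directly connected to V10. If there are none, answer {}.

Children of V10: V11, V13, V14.
  V11: V2, V4, V6, V9
  V13: V1, V3, V7
  V14: V4, V5, V11, V12
Excluding nodes already adjacent to V10 (V1, V4, V5, V6, V11, V13, V14), the co-parent-only contribution is {V2, V3, V7, V9, V12}.

{V2, V3, V7, V9, V12}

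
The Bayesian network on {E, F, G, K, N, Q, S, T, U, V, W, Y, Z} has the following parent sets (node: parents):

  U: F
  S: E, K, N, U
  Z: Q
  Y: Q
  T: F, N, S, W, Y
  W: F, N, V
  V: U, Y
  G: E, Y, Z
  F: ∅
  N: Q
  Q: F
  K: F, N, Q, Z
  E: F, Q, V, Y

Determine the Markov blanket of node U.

By definition, MB(U) is built from U's parents, U's children, and the co-parents of U.
Pa(U) = {F}.
U's children: S, V.
Parents of each child, excluding U:
  V also has parent Y.
  parents(S) \ {U} = {E, K, N}.
So the Markov blanket of U is {E, F, K, N, S, V, Y}.

{E, F, K, N, S, V, Y}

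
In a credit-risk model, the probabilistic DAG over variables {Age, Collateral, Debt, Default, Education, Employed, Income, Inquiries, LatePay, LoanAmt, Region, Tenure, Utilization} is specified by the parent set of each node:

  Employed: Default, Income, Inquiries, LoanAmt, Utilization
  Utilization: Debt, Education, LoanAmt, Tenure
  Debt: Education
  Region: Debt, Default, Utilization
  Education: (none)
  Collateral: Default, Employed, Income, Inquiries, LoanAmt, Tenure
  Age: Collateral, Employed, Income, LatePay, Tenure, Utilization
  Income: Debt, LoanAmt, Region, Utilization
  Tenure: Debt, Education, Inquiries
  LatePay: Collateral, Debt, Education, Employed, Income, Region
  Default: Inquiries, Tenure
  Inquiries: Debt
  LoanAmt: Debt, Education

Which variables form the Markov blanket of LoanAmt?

{Collateral, Debt, Default, Education, Employed, Income, Inquiries, Region, Tenure, Utilization}

LoanAmt's children: Collateral, Employed, Income, Utilization.
LoanAmt has parents Debt, Education.
Parents of each child, excluding LoanAmt:
  parents(Utilization) \ {LoanAmt} = {Debt, Education, Tenure}.
  parents(Income) \ {LoanAmt} = {Debt, Region, Utilization}.
  Employed's other parents are Default, Income, Inquiries, Utilization.
  parents(Collateral) \ {LoanAmt} = {Default, Employed, Income, Inquiries, Tenure}.
Taking the union gives {Collateral, Debt, Default, Education, Employed, Income, Inquiries, Region, Tenure, Utilization}.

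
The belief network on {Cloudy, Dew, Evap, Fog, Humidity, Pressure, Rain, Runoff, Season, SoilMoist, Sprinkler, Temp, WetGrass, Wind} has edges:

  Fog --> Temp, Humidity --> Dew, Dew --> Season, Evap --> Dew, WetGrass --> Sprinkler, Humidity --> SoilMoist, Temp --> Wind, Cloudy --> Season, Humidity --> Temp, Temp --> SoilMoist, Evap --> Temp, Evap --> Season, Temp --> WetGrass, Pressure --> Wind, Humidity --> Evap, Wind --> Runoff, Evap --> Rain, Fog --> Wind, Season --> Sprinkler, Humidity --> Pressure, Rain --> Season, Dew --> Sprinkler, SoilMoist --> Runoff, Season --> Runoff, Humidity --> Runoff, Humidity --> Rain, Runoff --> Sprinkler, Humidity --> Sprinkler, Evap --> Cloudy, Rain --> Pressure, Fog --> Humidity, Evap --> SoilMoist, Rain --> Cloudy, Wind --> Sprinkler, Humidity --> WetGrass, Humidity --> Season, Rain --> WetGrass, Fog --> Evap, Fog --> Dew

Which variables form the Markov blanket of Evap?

A node's Markov blanket = Pa ∪ Ch ∪ (parents of Ch other than the node itself).
Evap's parents: Fog, Humidity.
Evap's children: Cloudy, Dew, Rain, Season, SoilMoist, Temp.
Co-parents of Evap (other parents of its children):
  Dew also has parents Fog, Humidity.
  Rain also has parent Humidity.
  Cloudy also has parent Rain.
  Temp also has parents Fog, Humidity.
  Season's other parents are Cloudy, Dew, Humidity, Rain.
  SoilMoist also has parents Humidity, Temp.
So the Markov blanket of Evap is {Cloudy, Dew, Fog, Humidity, Rain, Season, SoilMoist, Temp}.

{Cloudy, Dew, Fog, Humidity, Rain, Season, SoilMoist, Temp}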